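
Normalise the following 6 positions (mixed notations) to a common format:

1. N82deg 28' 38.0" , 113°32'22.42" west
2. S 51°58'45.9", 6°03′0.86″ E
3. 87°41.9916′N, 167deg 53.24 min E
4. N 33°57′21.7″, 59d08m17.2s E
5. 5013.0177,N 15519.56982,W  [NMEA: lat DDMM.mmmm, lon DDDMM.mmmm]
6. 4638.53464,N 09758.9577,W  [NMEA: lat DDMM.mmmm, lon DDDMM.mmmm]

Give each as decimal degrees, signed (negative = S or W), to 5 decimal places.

1. 82.47722, -113.53956
2. -51.97942, 6.05024
3. 87.69986, 167.88733
4. 33.95603, 59.13811
5. 50.21696, -155.32616
6. 46.64224, -97.98263

Point 1:
  Lat: 28′ + 38″ = 28.63333′; 82 + 28.63333/60 = 82.477222
  N ⇒ keep positive
  Lon: 113° + 32/60 + 22.42/3600 = 113 + 0.533333 + 0.006228 = 113.539561
  W ⇒ negate
Point 2:
  Latitude: 58′ + 45.9″ = 58.76500′; 51 + 58.76500/60 = 51.979417
  hemisphere S, so the sign is −
  λ: 3′ + 0.86″ = 3.01433′; 6 + 3.01433/60 = 6.050239
  E → positive
Point 3:
  φ: 87 + 41.9916/60 = 87.699860
  N → positive
  Lon: 53.24′ = 0.887333°; total 167.887333
  E → positive
Point 4:
  Latitude: 33° + 57/60 + 21.7/3600 = 33 + 0.950000 + 0.006028 = 33.956028
  N → positive
  Longitude: 59 + 8/60 + 17.2/3600 = 59.138111
  E ⇒ keep positive
Point 5:
  Lat: degrees = first 2 digits = 50, minutes = 13.0177; 50 + 13.0177/60 = 50.216962
  N ⇒ keep positive
  λ: split at 3 digits → 155° and 19.56982′; 155 + 19.56982/60 = 155.326164
  hemisphere W, so the sign is −
Point 6:
  Lat: split at 2 digits → 46° and 38.53464′; 46 + 38.53464/60 = 46.642244
  N ⇒ keep positive
  Lon: degrees = first 3 digits = 97, minutes = 58.9577; 97 + 58.9577/60 = 97.982628
  W → negative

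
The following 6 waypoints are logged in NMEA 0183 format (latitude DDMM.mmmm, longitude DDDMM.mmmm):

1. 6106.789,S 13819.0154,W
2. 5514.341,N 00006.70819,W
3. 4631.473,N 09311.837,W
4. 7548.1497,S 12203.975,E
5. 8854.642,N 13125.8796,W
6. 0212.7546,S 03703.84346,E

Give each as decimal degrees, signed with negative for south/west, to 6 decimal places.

1. -61.113150, -138.316923
2. 55.239017, -0.111803
3. 46.524550, -93.197283
4. -75.802495, 122.066250
5. 88.910700, -131.431327
6. -2.212577, 37.064058

Point 1:
  Lat: split at 2 digits → 61° and 6.789′; 61 + 6.789/60 = 61.1131500
  hemisphere S, so the sign is −
  Lon: degrees = first 3 digits = 138, minutes = 19.0154; 138 + 19.0154/60 = 138.3169233
  hemisphere W, so the sign is −
Point 2:
  Latitude: degrees = first 2 digits = 55, minutes = 14.341; 55 + 14.341/60 = 55.2390167
  N → positive
  λ: split at 3 digits → 000° and 6.70819′; 0 + 6.70819/60 = 0.1118032
  hemisphere W, so the sign is −
Point 3:
  Lat: split at 2 digits → 46° and 31.473′; 46 + 31.473/60 = 46.5245500
  N ⇒ keep positive
  λ: degrees = first 3 digits = 93, minutes = 11.837; 93 + 11.837/60 = 93.1972833
  W ⇒ negate
Point 4:
  Lat: split at 2 digits → 75° and 48.1497′; 75 + 48.1497/60 = 75.8024950
  S → negative
  λ: degrees = first 3 digits = 122, minutes = 3.975; 122 + 3.975/60 = 122.0662500
  E → positive
Point 5:
  Latitude: degrees = first 2 digits = 88, minutes = 54.642; 88 + 54.642/60 = 88.9107000
  N → positive
  λ: degrees = first 3 digits = 131, minutes = 25.8796; 131 + 25.8796/60 = 131.4313267
  W ⇒ negate
Point 6:
  Lat: degrees = first 2 digits = 2, minutes = 12.7546; 2 + 12.7546/60 = 2.2125767
  S → negative
  Longitude: degrees = first 3 digits = 37, minutes = 3.84346; 37 + 3.84346/60 = 37.0640577
  E ⇒ keep positive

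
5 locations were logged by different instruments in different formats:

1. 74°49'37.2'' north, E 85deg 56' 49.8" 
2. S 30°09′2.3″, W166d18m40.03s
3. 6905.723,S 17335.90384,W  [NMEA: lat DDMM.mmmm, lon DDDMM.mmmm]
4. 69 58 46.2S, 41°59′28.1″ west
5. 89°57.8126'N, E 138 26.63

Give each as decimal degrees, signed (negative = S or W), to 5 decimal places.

1. 74.82700, 85.94717
2. -30.15064, -166.31112
3. -69.09538, -173.59840
4. -69.97950, -41.99114
5. 89.96354, 138.44383

Point 1:
  Latitude: 74 + 49/60 + 37.2/3600 = 74.827000
  N → positive
  λ: 85 + 56/60 + 49.8/3600 = 85.947167
  E ⇒ keep positive
Point 2:
  Lat: 30° + 9/60 + 2.3/3600 = 30 + 0.150000 + 0.000639 = 30.150639
  hemisphere S, so the sign is −
  λ: 166° + 18/60 + 40.03/3600 = 166 + 0.300000 + 0.011119 = 166.311119
  W → negative
Point 3:
  φ: split at 2 digits → 69° and 5.723′; 69 + 5.723/60 = 69.095383
  S ⇒ negate
  λ: degrees = first 3 digits = 173, minutes = 35.90384; 173 + 35.90384/60 = 173.598397
  W ⇒ negate
Point 4:
  φ: 69 + 58/60 + 46.2/3600 = 69.979500
  S → negative
  λ: 59′ + 28.1″ = 59.46833′; 41 + 59.46833/60 = 41.991139
  W ⇒ negate
Point 5:
  Lat: 89 + 57.8126/60 = 89.963543
  N ⇒ keep positive
  Longitude: 138 + 26.63/60 = 138.443833
  E ⇒ keep positive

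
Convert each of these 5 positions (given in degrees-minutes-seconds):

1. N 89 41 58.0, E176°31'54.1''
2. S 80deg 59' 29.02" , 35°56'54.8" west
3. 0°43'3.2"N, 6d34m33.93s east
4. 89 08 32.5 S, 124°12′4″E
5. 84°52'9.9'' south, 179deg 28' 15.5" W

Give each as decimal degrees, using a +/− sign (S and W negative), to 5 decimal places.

1. 89.69944, 176.53169
2. -80.99139, -35.94856
3. 0.71756, 6.57609
4. -89.14236, 124.20111
5. -84.86942, -179.47097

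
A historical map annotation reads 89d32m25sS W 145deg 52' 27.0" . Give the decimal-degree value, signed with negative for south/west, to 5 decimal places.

-89.54028, -145.87417

Lat: 89° + 32/60 + 25/3600 = 89 + 0.533333 + 0.006944 = 89.540278
hemisphere S, so the sign is −
Lon: 52′ + 27″ = 52.45000′; 145 + 52.45000/60 = 145.874167
W ⇒ negate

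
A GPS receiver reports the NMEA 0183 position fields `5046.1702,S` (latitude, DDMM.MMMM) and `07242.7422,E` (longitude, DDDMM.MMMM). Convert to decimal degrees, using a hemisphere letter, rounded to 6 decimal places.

50.769503° S, 72.712370° E

Latitude: split at 2 digits → 50° and 46.1702′; 50 + 46.1702/60 = 50.7695033
Lon: degrees = first 3 digits = 72, minutes = 42.7422; 72 + 42.7422/60 = 72.7123700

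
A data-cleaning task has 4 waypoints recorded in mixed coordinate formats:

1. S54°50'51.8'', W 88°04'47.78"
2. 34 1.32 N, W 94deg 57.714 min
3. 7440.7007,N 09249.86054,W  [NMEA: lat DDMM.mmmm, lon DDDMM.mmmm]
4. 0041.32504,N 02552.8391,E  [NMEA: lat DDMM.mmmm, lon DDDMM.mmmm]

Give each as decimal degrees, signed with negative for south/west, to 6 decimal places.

1. -54.847722, -88.079939
2. 34.022000, -94.961900
3. 74.678345, -92.831009
4. 0.688751, 25.880652

Point 1:
  Latitude: 54° + 50/60 + 51.8/3600 = 54 + 0.833333 + 0.014389 = 54.8477222
  S ⇒ negate
  λ: 88 + 4/60 + 47.78/3600 = 88.0799389
  W → negative
Point 2:
  φ: 1.32′ = 0.022000°; total 34.0220000
  N ⇒ keep positive
  Longitude: 57.714′ = 0.961900°; total 94.9619000
  W → negative
Point 3:
  Lat: split at 2 digits → 74° and 40.7007′; 74 + 40.7007/60 = 74.6783450
  N ⇒ keep positive
  λ: split at 3 digits → 092° and 49.86054′; 92 + 49.86054/60 = 92.8310090
  hemisphere W, so the sign is −
Point 4:
  Lat: degrees = first 2 digits = 0, minutes = 41.32504; 0 + 41.32504/60 = 0.6887507
  N ⇒ keep positive
  Longitude: split at 3 digits → 025° and 52.8391′; 25 + 52.8391/60 = 25.8806517
  E → positive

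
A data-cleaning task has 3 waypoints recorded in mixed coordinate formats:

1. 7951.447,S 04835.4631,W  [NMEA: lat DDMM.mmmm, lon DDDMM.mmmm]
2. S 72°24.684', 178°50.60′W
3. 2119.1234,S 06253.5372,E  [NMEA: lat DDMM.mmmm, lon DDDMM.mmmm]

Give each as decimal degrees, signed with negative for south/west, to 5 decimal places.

Point 1:
  Latitude: degrees = first 2 digits = 79, minutes = 51.447; 79 + 51.447/60 = 79.857450
  S → negative
  λ: split at 3 digits → 048° and 35.4631′; 48 + 35.4631/60 = 48.591052
  W ⇒ negate
Point 2:
  Lat: 72 + 24.684/60 = 72.411400
  S ⇒ negate
  Lon: 50.6′ = 0.843333°; total 178.843333
  hemisphere W, so the sign is −
Point 3:
  Lat: degrees = first 2 digits = 21, minutes = 19.1234; 21 + 19.1234/60 = 21.318723
  S → negative
  Longitude: degrees = first 3 digits = 62, minutes = 53.5372; 62 + 53.5372/60 = 62.892287
  E ⇒ keep positive

1. -79.85745, -48.59105
2. -72.41140, -178.84333
3. -21.31872, 62.89229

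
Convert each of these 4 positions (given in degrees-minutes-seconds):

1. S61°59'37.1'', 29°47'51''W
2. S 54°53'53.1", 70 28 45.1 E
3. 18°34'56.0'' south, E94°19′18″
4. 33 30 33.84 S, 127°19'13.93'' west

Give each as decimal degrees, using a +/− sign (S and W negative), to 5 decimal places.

Point 1:
  Lat: 59′ + 37.1″ = 59.61833′; 61 + 59.61833/60 = 61.993639
  S ⇒ negate
  Longitude: 47′ + 51″ = 47.85000′; 29 + 47.85000/60 = 29.797500
  W ⇒ negate
Point 2:
  φ: 54 + 53/60 + 53.1/3600 = 54.898083
  S → negative
  Longitude: 70 + 28/60 + 45.1/3600 = 70.479194
  E → positive
Point 3:
  φ: 18 + 34/60 + 56/3600 = 18.582222
  hemisphere S, so the sign is −
  Lon: 94° + 19/60 + 18/3600 = 94 + 0.316667 + 0.005000 = 94.321667
  E ⇒ keep positive
Point 4:
  Lat: 30′ + 33.84″ = 30.56400′; 33 + 30.56400/60 = 33.509400
  hemisphere S, so the sign is −
  λ: 127° + 19/60 + 13.93/3600 = 127 + 0.316667 + 0.003869 = 127.320536
  hemisphere W, so the sign is −

1. -61.99364, -29.79750
2. -54.89808, 70.47919
3. -18.58222, 94.32167
4. -33.50940, -127.32054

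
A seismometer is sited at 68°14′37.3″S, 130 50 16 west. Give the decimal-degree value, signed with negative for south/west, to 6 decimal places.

Lat: 68 + 14/60 + 37.3/3600 = 68.2436944
S → negative
Longitude: 50′ + 16″ = 50.26667′; 130 + 50.26667/60 = 130.8377778
hemisphere W, so the sign is −

-68.243694, -130.837778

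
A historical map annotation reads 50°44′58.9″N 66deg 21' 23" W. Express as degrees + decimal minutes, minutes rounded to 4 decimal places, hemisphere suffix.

50° 44.9817′ N, 66° 21.3833′ W

φ: seconds/60 = 0.98167; minutes = 44 + 0.98167 = 44.981667
λ: 21 + 23/60 = 21.383333′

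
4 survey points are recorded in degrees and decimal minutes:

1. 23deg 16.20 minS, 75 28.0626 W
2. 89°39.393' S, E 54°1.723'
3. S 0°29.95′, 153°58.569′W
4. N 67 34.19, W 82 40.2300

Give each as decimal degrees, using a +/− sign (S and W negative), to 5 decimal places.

1. -23.27000, -75.46771
2. -89.65655, 54.02872
3. -0.49917, -153.97615
4. 67.56983, -82.67050

Point 1:
  Lat: 16.2′ = 0.270000°; total 23.270000
  S ⇒ negate
  λ: 28.0626′ = 0.467710°; total 75.467710
  W ⇒ negate
Point 2:
  φ: 89 + 39.393/60 = 89.656550
  S → negative
  Lon: 54 + 1.723/60 = 54.028717
  E → positive
Point 3:
  φ: 0 + 29.95/60 = 0.499167
  S → negative
  λ: 153 + 58.569/60 = 153.976150
  W → negative
Point 4:
  φ: 67 + 34.19/60 = 67.569833
  N ⇒ keep positive
  λ: 40.23′ = 0.670500°; total 82.670500
  W ⇒ negate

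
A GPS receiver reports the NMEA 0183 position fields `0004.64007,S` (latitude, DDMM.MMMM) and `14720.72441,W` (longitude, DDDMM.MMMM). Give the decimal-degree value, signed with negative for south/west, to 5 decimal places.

Lat: split at 2 digits → 00° and 4.64007′; 0 + 4.64007/60 = 0.077335
S ⇒ negate
λ: degrees = first 3 digits = 147, minutes = 20.72441; 147 + 20.72441/60 = 147.345407
W → negative

-0.07733, -147.34541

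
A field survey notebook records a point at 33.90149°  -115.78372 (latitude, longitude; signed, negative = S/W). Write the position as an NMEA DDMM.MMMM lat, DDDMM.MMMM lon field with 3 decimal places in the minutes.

Lat: minutes = (33.901490 − 33) × 60 = 54.08940
Longitude is negative → W; |value| = 115.783720
Longitude: fractional part 0.783720 → 47.02320 minutes

3354.089,N / 11547.023,W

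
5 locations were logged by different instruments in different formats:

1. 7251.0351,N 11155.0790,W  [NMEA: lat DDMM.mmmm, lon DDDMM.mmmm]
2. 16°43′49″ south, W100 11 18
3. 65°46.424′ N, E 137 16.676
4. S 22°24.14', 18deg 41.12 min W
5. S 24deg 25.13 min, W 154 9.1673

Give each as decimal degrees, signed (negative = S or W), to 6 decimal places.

1. 72.850585, -111.917983
2. -16.730278, -100.188333
3. 65.773733, 137.277933
4. -22.402333, -18.685333
5. -24.418833, -154.152788

Point 1:
  Latitude: degrees = first 2 digits = 72, minutes = 51.0351; 72 + 51.0351/60 = 72.8505850
  N ⇒ keep positive
  Longitude: split at 3 digits → 111° and 55.079′; 111 + 55.079/60 = 111.9179833
  hemisphere W, so the sign is −
Point 2:
  Lat: 16 + 43/60 + 49/3600 = 16.7302778
  hemisphere S, so the sign is −
  Longitude: 100 + 11/60 + 18/3600 = 100.1883333
  W ⇒ negate
Point 3:
  Latitude: 65 + 46.424/60 = 65.7737333
  N ⇒ keep positive
  Lon: 16.676′ = 0.277933°; total 137.2779333
  E ⇒ keep positive
Point 4:
  Lat: 24.14′ = 0.402333°; total 22.4023333
  S ⇒ negate
  Lon: 41.12′ = 0.685333°; total 18.6853333
  W ⇒ negate
Point 5:
  Lat: 24 + 25.13/60 = 24.4188333
  S ⇒ negate
  λ: 154 + 9.1673/60 = 154.1527883
  hemisphere W, so the sign is −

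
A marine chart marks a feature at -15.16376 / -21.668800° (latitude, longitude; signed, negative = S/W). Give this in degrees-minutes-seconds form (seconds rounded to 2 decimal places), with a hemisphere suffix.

15°09′49.54″ S, 21°40′7.68″ W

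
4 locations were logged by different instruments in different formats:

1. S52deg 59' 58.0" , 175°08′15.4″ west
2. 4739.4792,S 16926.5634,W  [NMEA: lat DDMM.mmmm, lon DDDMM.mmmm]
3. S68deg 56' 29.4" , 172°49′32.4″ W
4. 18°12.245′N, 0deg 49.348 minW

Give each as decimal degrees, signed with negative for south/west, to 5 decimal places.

1. -52.99944, -175.13761
2. -47.65799, -169.44272
3. -68.94150, -172.82567
4. 18.20408, -0.82247

Point 1:
  φ: 59′ + 58″ = 59.96667′; 52 + 59.96667/60 = 52.999444
  S → negative
  Longitude: 175 + 8/60 + 15.4/3600 = 175.137611
  hemisphere W, so the sign is −
Point 2:
  Lat: split at 2 digits → 47° and 39.4792′; 47 + 39.4792/60 = 47.657987
  hemisphere S, so the sign is −
  Lon: split at 3 digits → 169° and 26.5634′; 169 + 26.5634/60 = 169.442723
  W ⇒ negate
Point 3:
  Latitude: 56′ + 29.4″ = 56.49000′; 68 + 56.49000/60 = 68.941500
  S → negative
  λ: 49′ + 32.4″ = 49.54000′; 172 + 49.54000/60 = 172.825667
  W → negative
Point 4:
  Lat: 12.245′ = 0.204083°; total 18.204083
  N → positive
  λ: 0 + 49.348/60 = 0.822467
  W ⇒ negate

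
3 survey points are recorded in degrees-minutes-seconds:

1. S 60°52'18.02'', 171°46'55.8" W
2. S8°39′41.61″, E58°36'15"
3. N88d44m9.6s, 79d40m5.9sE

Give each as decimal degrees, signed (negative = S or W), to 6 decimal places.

1. -60.871672, -171.782167
2. -8.661558, 58.604167
3. 88.736000, 79.668306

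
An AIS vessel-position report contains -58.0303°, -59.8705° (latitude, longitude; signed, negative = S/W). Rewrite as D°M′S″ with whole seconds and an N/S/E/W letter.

58°01′49″ S, 59°52′14″ W

Latitude is negative → S; |value| = 58.030300
Lat: 0.030300 × 60 = 1.81800′ → 1′, remainder × 60 = 49.08″
Longitude is negative → W; |value| = 59.870500
Longitude: 0.870500 × 60 = 52.23000′ → 52′, remainder × 60 = 13.80″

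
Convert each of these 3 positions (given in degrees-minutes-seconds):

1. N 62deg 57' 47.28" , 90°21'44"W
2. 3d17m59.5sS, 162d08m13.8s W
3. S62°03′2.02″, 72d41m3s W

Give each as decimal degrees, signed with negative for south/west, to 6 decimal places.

Point 1:
  φ: 62° + 57/60 + 47.28/3600 = 62 + 0.950000 + 0.013133 = 62.9631333
  N ⇒ keep positive
  Longitude: 90° + 21/60 + 44/3600 = 90 + 0.350000 + 0.012222 = 90.3622222
  W ⇒ negate
Point 2:
  Latitude: 3° + 17/60 + 59.5/3600 = 3 + 0.283333 + 0.016528 = 3.2998611
  hemisphere S, so the sign is −
  Lon: 162° + 8/60 + 13.8/3600 = 162 + 0.133333 + 0.003833 = 162.1371667
  hemisphere W, so the sign is −
Point 3:
  φ: 3′ + 2.02″ = 3.03367′; 62 + 3.03367/60 = 62.0505611
  hemisphere S, so the sign is −
  Lon: 41′ + 3″ = 41.05000′; 72 + 41.05000/60 = 72.6841667
  hemisphere W, so the sign is −

1. 62.963133, -90.362222
2. -3.299861, -162.137167
3. -62.050561, -72.684167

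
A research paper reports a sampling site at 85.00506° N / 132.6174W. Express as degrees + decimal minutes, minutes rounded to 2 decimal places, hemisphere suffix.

85° 0.30′ N, 132° 37.04′ W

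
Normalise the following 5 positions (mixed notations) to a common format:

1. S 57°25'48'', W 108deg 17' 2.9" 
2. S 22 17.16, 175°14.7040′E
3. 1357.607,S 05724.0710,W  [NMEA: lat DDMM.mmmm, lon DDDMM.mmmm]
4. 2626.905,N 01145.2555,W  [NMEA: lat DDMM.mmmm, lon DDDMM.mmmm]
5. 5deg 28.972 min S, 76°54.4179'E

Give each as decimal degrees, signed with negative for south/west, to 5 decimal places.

1. -57.43000, -108.28414
2. -22.28600, 175.24507
3. -13.96012, -57.40118
4. 26.44842, -11.75426
5. -5.48287, 76.90697

Point 1:
  Latitude: 57° + 25/60 + 48/3600 = 57 + 0.416667 + 0.013333 = 57.430000
  hemisphere S, so the sign is −
  Longitude: 17′ + 2.9″ = 17.04833′; 108 + 17.04833/60 = 108.284139
  W → negative
Point 2:
  Latitude: 22 + 17.16/60 = 22.286000
  hemisphere S, so the sign is −
  λ: 175 + 14.704/60 = 175.245067
  E ⇒ keep positive
Point 3:
  φ: degrees = first 2 digits = 13, minutes = 57.607; 13 + 57.607/60 = 13.960117
  S ⇒ negate
  Longitude: degrees = first 3 digits = 57, minutes = 24.071; 57 + 24.071/60 = 57.401183
  W → negative
Point 4:
  φ: split at 2 digits → 26° and 26.905′; 26 + 26.905/60 = 26.448417
  N ⇒ keep positive
  λ: degrees = first 3 digits = 11, minutes = 45.2555; 11 + 45.2555/60 = 11.754258
  W ⇒ negate
Point 5:
  Latitude: 5 + 28.972/60 = 5.482867
  S ⇒ negate
  Lon: 54.4179′ = 0.906965°; total 76.906965
  E → positive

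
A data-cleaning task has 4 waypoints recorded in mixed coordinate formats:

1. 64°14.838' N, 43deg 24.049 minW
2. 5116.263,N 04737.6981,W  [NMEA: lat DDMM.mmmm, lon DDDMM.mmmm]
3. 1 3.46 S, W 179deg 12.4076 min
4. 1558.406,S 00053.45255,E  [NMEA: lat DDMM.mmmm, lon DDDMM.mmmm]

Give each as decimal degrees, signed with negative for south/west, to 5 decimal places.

Point 1:
  Lat: 64 + 14.838/60 = 64.247300
  N ⇒ keep positive
  λ: 24.049′ = 0.400817°; total 43.400817
  hemisphere W, so the sign is −
Point 2:
  φ: degrees = first 2 digits = 51, minutes = 16.263; 51 + 16.263/60 = 51.271050
  N ⇒ keep positive
  Longitude: degrees = first 3 digits = 47, minutes = 37.6981; 47 + 37.6981/60 = 47.628302
  hemisphere W, so the sign is −
Point 3:
  Lat: 3.46′ = 0.057667°; total 1.057667
  S → negative
  Longitude: 179 + 12.4076/60 = 179.206793
  W → negative
Point 4:
  Lat: degrees = first 2 digits = 15, minutes = 58.406; 15 + 58.406/60 = 15.973433
  S ⇒ negate
  Lon: degrees = first 3 digits = 0, minutes = 53.45255; 0 + 53.45255/60 = 0.890876
  E ⇒ keep positive

1. 64.24730, -43.40082
2. 51.27105, -47.62830
3. -1.05767, -179.20679
4. -15.97343, 0.89088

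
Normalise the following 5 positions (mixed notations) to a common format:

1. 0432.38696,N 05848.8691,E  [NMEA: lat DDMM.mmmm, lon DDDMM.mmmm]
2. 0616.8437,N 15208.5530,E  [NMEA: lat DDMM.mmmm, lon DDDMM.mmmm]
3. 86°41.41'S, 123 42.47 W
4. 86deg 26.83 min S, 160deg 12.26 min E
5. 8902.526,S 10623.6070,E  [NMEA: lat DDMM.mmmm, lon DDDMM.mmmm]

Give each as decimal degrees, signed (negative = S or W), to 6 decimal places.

1. 4.539783, 58.814485
2. 6.280728, 152.142550
3. -86.690167, -123.707833
4. -86.447167, 160.204333
5. -89.042100, 106.393450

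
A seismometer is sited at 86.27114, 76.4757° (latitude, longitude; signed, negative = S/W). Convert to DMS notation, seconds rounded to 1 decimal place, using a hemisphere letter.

Latitude: 0.271140 × 60 = 16.26840′ → 16′, remainder × 60 = 16.104″
Longitude: 0.475700 × 60 = 28.54200′ → 28′, remainder × 60 = 32.520″

86°16′16.1″ N, 76°28′32.5″ E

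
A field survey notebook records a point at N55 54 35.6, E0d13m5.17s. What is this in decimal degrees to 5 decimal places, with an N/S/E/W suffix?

Lat: 55 + 54/60 + 35.6/3600 = 55.909889
Longitude: 0° + 13/60 + 5.17/3600 = 0 + 0.216667 + 0.001436 = 0.218103

55.90989° N, 0.21810° E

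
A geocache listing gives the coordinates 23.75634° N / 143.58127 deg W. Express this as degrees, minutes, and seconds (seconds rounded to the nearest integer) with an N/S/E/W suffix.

φ: 0.756340 × 60 = 45.38040′ → 45′, remainder × 60 = 22.82″
Lon: 0.581270 × 60 = 34.87620′ → 34′, remainder × 60 = 52.57″

23°45′23″ N, 143°34′53″ W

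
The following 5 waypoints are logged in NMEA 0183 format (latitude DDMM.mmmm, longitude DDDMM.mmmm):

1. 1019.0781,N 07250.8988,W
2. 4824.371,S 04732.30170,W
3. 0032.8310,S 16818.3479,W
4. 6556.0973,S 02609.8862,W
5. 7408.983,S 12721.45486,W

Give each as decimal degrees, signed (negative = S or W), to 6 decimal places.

Point 1:
  Lat: split at 2 digits → 10° and 19.0781′; 10 + 19.0781/60 = 10.3179683
  N ⇒ keep positive
  Longitude: degrees = first 3 digits = 72, minutes = 50.8988; 72 + 50.8988/60 = 72.8483133
  W → negative
Point 2:
  Lat: degrees = first 2 digits = 48, minutes = 24.371; 48 + 24.371/60 = 48.4061833
  hemisphere S, so the sign is −
  λ: degrees = first 3 digits = 47, minutes = 32.3017; 47 + 32.3017/60 = 47.5383617
  W → negative
Point 3:
  φ: degrees = first 2 digits = 0, minutes = 32.831; 0 + 32.831/60 = 0.5471833
  S ⇒ negate
  λ: degrees = first 3 digits = 168, minutes = 18.3479; 168 + 18.3479/60 = 168.3057983
  W ⇒ negate
Point 4:
  φ: degrees = first 2 digits = 65, minutes = 56.0973; 65 + 56.0973/60 = 65.9349550
  S → negative
  Lon: degrees = first 3 digits = 26, minutes = 9.8862; 26 + 9.8862/60 = 26.1647700
  W → negative
Point 5:
  Lat: degrees = first 2 digits = 74, minutes = 8.983; 74 + 8.983/60 = 74.1497167
  S → negative
  Lon: split at 3 digits → 127° and 21.45486′; 127 + 21.45486/60 = 127.3575810
  hemisphere W, so the sign is −

1. 10.317968, -72.848313
2. -48.406183, -47.538362
3. -0.547183, -168.305798
4. -65.934955, -26.164770
5. -74.149717, -127.357581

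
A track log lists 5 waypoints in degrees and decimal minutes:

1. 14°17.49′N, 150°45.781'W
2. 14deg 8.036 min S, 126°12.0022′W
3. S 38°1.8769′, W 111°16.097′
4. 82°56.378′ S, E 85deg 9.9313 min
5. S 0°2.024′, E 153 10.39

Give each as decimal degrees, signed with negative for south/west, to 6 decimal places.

1. 14.291500, -150.763017
2. -14.133933, -126.200037
3. -38.031282, -111.268283
4. -82.939633, 85.165522
5. -0.033733, 153.173167

Point 1:
  φ: 14 + 17.49/60 = 14.2915000
  N ⇒ keep positive
  Longitude: 45.781′ = 0.763017°; total 150.7630167
  hemisphere W, so the sign is −
Point 2:
  φ: 8.036′ = 0.133933°; total 14.1339333
  hemisphere S, so the sign is −
  λ: 126 + 12.0022/60 = 126.2000367
  W ⇒ negate
Point 3:
  φ: 1.8769′ = 0.031282°; total 38.0312817
  S ⇒ negate
  Lon: 16.097′ = 0.268283°; total 111.2682833
  W → negative
Point 4:
  φ: 56.378′ = 0.939633°; total 82.9396333
  S ⇒ negate
  λ: 85 + 9.9313/60 = 85.1655217
  E ⇒ keep positive
Point 5:
  Latitude: 0 + 2.024/60 = 0.0337333
  S ⇒ negate
  Lon: 153 + 10.39/60 = 153.1731667
  E ⇒ keep positive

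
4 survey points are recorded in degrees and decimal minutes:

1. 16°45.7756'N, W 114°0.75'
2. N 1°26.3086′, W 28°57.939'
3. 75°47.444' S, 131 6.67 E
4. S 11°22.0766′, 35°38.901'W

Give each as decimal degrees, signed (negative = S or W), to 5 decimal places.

Point 1:
  φ: 16 + 45.7756/60 = 16.762927
  N ⇒ keep positive
  λ: 114 + 0.75/60 = 114.012500
  hemisphere W, so the sign is −
Point 2:
  φ: 26.3086′ = 0.438477°; total 1.438477
  N → positive
  λ: 57.939′ = 0.965650°; total 28.965650
  W → negative
Point 3:
  Lat: 47.444′ = 0.790733°; total 75.790733
  S ⇒ negate
  Longitude: 131 + 6.67/60 = 131.111167
  E → positive
Point 4:
  Lat: 11 + 22.0766/60 = 11.367943
  S ⇒ negate
  Longitude: 35 + 38.901/60 = 35.648350
  W → negative

1. 16.76293, -114.01250
2. 1.43848, -28.96565
3. -75.79073, 131.11117
4. -11.36794, -35.64835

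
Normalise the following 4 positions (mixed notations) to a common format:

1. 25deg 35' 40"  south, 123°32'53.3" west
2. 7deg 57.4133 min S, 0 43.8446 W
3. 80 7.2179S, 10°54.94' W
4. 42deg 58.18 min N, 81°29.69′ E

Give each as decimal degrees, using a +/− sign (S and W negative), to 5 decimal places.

Point 1:
  φ: 25° + 35/60 + 40/3600 = 25 + 0.583333 + 0.011111 = 25.594444
  hemisphere S, so the sign is −
  Longitude: 123° + 32/60 + 53.3/3600 = 123 + 0.533333 + 0.014806 = 123.548139
  W → negative
Point 2:
  φ: 7 + 57.4133/60 = 7.956888
  hemisphere S, so the sign is −
  λ: 0 + 43.8446/60 = 0.730743
  W ⇒ negate
Point 3:
  Latitude: 7.2179′ = 0.120298°; total 80.120298
  S ⇒ negate
  Longitude: 54.94′ = 0.915667°; total 10.915667
  W → negative
Point 4:
  Lat: 58.18′ = 0.969667°; total 42.969667
  N → positive
  Lon: 29.69′ = 0.494833°; total 81.494833
  E ⇒ keep positive

1. -25.59444, -123.54814
2. -7.95689, -0.73074
3. -80.12030, -10.91567
4. 42.96967, 81.49483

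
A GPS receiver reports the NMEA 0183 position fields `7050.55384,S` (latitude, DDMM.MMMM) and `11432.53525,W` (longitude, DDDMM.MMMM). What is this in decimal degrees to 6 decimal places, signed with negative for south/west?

φ: split at 2 digits → 70° and 50.55384′; 70 + 50.55384/60 = 70.8425640
S ⇒ negate
λ: degrees = first 3 digits = 114, minutes = 32.53525; 114 + 32.53525/60 = 114.5422542
hemisphere W, so the sign is −

-70.842564, -114.542254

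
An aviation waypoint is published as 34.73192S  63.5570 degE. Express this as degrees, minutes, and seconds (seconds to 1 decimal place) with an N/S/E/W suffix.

34°43′54.9″ S, 63°33′25.2″ E

Latitude: whole degrees 34; 43.91520′ → 43′ and 54.912″
Longitude: whole degrees 63; 33.42000′ → 33′ and 25.200″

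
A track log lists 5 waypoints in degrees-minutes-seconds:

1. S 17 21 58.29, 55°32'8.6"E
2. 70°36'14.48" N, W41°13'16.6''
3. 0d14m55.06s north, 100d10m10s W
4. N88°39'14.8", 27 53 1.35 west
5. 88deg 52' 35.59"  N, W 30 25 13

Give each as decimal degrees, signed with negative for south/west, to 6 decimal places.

1. -17.366192, 55.535722
2. 70.604022, -41.221278
3. 0.248628, -100.169444
4. 88.654111, -27.883708
5. 88.876553, -30.420278

Point 1:
  φ: 17° + 21/60 + 58.29/3600 = 17 + 0.350000 + 0.016192 = 17.3661917
  hemisphere S, so the sign is −
  λ: 55 + 32/60 + 8.6/3600 = 55.5357222
  E ⇒ keep positive
Point 2:
  Lat: 36′ + 14.48″ = 36.24133′; 70 + 36.24133/60 = 70.6040222
  N → positive
  Longitude: 41° + 13/60 + 16.6/3600 = 41 + 0.216667 + 0.004611 = 41.2212778
  W ⇒ negate
Point 3:
  Latitude: 0° + 14/60 + 55.06/3600 = 0 + 0.233333 + 0.015294 = 0.2486278
  N → positive
  λ: 100 + 10/60 + 10/3600 = 100.1694444
  W ⇒ negate
Point 4:
  Latitude: 88° + 39/60 + 14.8/3600 = 88 + 0.650000 + 0.004111 = 88.6541111
  N → positive
  λ: 53′ + 1.35″ = 53.02250′; 27 + 53.02250/60 = 27.8837083
  W ⇒ negate
Point 5:
  Latitude: 52′ + 35.59″ = 52.59317′; 88 + 52.59317/60 = 88.8765528
  N ⇒ keep positive
  Longitude: 25′ + 13″ = 25.21667′; 30 + 25.21667/60 = 30.4202778
  W ⇒ negate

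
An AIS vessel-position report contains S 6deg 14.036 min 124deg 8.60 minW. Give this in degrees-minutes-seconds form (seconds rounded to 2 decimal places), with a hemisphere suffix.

6°14′2.16″ S, 124°08′36.00″ W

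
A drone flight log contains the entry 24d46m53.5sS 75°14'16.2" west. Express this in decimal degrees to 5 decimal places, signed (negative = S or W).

Latitude: 24° + 46/60 + 53.5/3600 = 24 + 0.766667 + 0.014861 = 24.781528
S ⇒ negate
λ: 14′ + 16.2″ = 14.27000′; 75 + 14.27000/60 = 75.237833
hemisphere W, so the sign is −

-24.78153, -75.23783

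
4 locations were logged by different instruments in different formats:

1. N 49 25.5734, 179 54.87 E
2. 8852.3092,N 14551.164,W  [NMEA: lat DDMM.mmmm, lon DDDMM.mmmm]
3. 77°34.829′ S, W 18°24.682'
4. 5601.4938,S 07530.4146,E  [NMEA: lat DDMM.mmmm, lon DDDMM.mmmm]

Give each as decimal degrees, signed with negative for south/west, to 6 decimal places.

Point 1:
  Lat: 49 + 25.5734/60 = 49.4262233
  N ⇒ keep positive
  Longitude: 54.87′ = 0.914500°; total 179.9145000
  E → positive
Point 2:
  Latitude: split at 2 digits → 88° and 52.3092′; 88 + 52.3092/60 = 88.8718200
  N ⇒ keep positive
  Longitude: degrees = first 3 digits = 145, minutes = 51.164; 145 + 51.164/60 = 145.8527333
  W → negative
Point 3:
  φ: 77 + 34.829/60 = 77.5804833
  S ⇒ negate
  Longitude: 18 + 24.682/60 = 18.4113667
  W ⇒ negate
Point 4:
  Lat: degrees = first 2 digits = 56, minutes = 1.4938; 56 + 1.4938/60 = 56.0248967
  hemisphere S, so the sign is −
  Lon: degrees = first 3 digits = 75, minutes = 30.4146; 75 + 30.4146/60 = 75.5069100
  E → positive

1. 49.426223, 179.914500
2. 88.871820, -145.852733
3. -77.580483, -18.411367
4. -56.024897, 75.506910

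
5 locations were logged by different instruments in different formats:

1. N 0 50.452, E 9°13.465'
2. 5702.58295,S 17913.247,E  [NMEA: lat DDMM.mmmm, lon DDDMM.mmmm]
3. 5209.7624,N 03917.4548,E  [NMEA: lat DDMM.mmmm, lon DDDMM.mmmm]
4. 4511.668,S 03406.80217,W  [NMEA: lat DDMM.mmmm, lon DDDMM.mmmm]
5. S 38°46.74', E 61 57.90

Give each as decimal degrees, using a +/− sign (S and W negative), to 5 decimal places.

Point 1:
  Latitude: 0 + 50.452/60 = 0.840867
  N ⇒ keep positive
  Longitude: 9 + 13.465/60 = 9.224417
  E ⇒ keep positive
Point 2:
  Latitude: degrees = first 2 digits = 57, minutes = 2.58295; 57 + 2.58295/60 = 57.043049
  S → negative
  λ: degrees = first 3 digits = 179, minutes = 13.247; 179 + 13.247/60 = 179.220783
  E → positive
Point 3:
  Latitude: split at 2 digits → 52° and 9.7624′; 52 + 9.7624/60 = 52.162707
  N ⇒ keep positive
  Lon: degrees = first 3 digits = 39, minutes = 17.4548; 39 + 17.4548/60 = 39.290913
  E ⇒ keep positive
Point 4:
  φ: degrees = first 2 digits = 45, minutes = 11.668; 45 + 11.668/60 = 45.194467
  S → negative
  λ: split at 3 digits → 034° and 6.80217′; 34 + 6.80217/60 = 34.113370
  W → negative
Point 5:
  Lat: 46.74′ = 0.779000°; total 38.779000
  hemisphere S, so the sign is −
  λ: 57.9′ = 0.965000°; total 61.965000
  E → positive

1. 0.84087, 9.22442
2. -57.04305, 179.22078
3. 52.16271, 39.29091
4. -45.19447, -34.11337
5. -38.77900, 61.96500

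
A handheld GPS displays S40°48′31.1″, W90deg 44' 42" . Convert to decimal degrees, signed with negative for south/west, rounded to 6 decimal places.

Latitude: 48′ + 31.1″ = 48.51833′; 40 + 48.51833/60 = 40.8086389
S → negative
Lon: 44′ + 42″ = 44.70000′; 90 + 44.70000/60 = 90.7450000
W ⇒ negate

-40.808639, -90.745000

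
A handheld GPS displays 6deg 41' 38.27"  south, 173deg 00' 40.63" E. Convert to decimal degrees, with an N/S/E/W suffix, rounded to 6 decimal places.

Lat: 41′ + 38.27″ = 41.63783′; 6 + 41.63783/60 = 6.6939639
Lon: 0′ + 40.63″ = 0.67717′; 173 + 0.67717/60 = 173.0112861

6.693964° S, 173.011286° E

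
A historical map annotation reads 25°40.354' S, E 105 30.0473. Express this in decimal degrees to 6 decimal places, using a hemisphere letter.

25.672567° S, 105.500788° E

Latitude: 40.354′ = 0.672567°; total 25.6725667
Longitude: 105 + 30.0473/60 = 105.5007883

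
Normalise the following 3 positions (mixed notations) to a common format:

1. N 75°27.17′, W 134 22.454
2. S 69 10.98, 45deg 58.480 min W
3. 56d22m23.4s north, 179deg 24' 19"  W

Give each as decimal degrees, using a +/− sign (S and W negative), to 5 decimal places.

1. 75.45283, -134.37423
2. -69.18300, -45.97467
3. 56.37317, -179.40528

Point 1:
  Lat: 75 + 27.17/60 = 75.452833
  N ⇒ keep positive
  Longitude: 22.454′ = 0.374233°; total 134.374233
  hemisphere W, so the sign is −
Point 2:
  Latitude: 10.98′ = 0.183000°; total 69.183000
  hemisphere S, so the sign is −
  λ: 58.48′ = 0.974667°; total 45.974667
  W ⇒ negate
Point 3:
  Lat: 56 + 22/60 + 23.4/3600 = 56.373167
  N ⇒ keep positive
  Longitude: 24′ + 19″ = 24.31667′; 179 + 24.31667/60 = 179.405278
  hemisphere W, so the sign is −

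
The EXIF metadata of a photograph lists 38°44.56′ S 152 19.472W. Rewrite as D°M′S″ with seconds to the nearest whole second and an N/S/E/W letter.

38°44′34″ S, 152°19′28″ W

Latitude: 44.56000′ → 44′ and 0.56000 × 60 = 33.60″
Lon: fractional minutes 0.47200 × 60 = 28.32″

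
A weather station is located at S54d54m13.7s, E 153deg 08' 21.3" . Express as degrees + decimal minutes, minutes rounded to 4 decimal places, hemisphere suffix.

φ: 54 + 13.7/60 = 54.228333′
Longitude: 8 + 21.3/60 = 8.355000′

54° 54.2283′ S, 153° 8.3550′ E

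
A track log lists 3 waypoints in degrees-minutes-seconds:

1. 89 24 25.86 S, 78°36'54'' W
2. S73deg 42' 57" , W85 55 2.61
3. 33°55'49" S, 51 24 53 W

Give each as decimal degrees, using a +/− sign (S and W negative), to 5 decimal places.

Point 1:
  Lat: 24′ + 25.86″ = 24.43100′; 89 + 24.43100/60 = 89.407183
  S ⇒ negate
  Lon: 36′ + 54″ = 36.90000′; 78 + 36.90000/60 = 78.615000
  W → negative
Point 2:
  Lat: 73° + 42/60 + 57/3600 = 73 + 0.700000 + 0.015833 = 73.715833
  hemisphere S, so the sign is −
  Lon: 85° + 55/60 + 2.61/3600 = 85 + 0.916667 + 0.000725 = 85.917392
  W ⇒ negate
Point 3:
  Latitude: 33 + 55/60 + 49/3600 = 33.930278
  S → negative
  λ: 51° + 24/60 + 53/3600 = 51 + 0.400000 + 0.014722 = 51.414722
  hemisphere W, so the sign is −

1. -89.40718, -78.61500
2. -73.71583, -85.91739
3. -33.93028, -51.41472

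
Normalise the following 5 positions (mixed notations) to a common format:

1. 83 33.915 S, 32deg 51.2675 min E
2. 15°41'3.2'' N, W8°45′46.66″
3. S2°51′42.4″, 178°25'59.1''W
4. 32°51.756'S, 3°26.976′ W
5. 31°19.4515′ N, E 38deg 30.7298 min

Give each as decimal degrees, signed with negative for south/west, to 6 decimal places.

Point 1:
  φ: 33.915′ = 0.565250°; total 83.5652500
  S ⇒ negate
  λ: 32 + 51.2675/60 = 32.8544583
  E → positive
Point 2:
  φ: 15° + 41/60 + 3.2/3600 = 15 + 0.683333 + 0.000889 = 15.6842222
  N → positive
  Longitude: 45′ + 46.66″ = 45.77767′; 8 + 45.77767/60 = 8.7629611
  W ⇒ negate
Point 3:
  Latitude: 51′ + 42.4″ = 51.70667′; 2 + 51.70667/60 = 2.8617778
  hemisphere S, so the sign is −
  Longitude: 178 + 25/60 + 59.1/3600 = 178.4330833
  W ⇒ negate
Point 4:
  Lat: 51.756′ = 0.862600°; total 32.8626000
  S ⇒ negate
  Longitude: 3 + 26.976/60 = 3.4496000
  hemisphere W, so the sign is −
Point 5:
  φ: 31 + 19.4515/60 = 31.3241917
  N → positive
  Lon: 30.7298′ = 0.512163°; total 38.5121633
  E → positive

1. -83.565250, 32.854458
2. 15.684222, -8.762961
3. -2.861778, -178.433083
4. -32.862600, -3.449600
5. 31.324192, 38.512163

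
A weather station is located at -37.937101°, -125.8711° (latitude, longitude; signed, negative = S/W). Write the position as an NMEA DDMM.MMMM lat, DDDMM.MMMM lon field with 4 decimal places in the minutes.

3756.2261,S / 12552.2660,W

Latitude is negative → S; |value| = 37.937101
Latitude: minutes = (37.937101 − 37) × 60 = 56.226060
Longitude is negative → W; |value| = 125.871100
Longitude: 125° + 0.871100 × 60 = 125° 52.266000′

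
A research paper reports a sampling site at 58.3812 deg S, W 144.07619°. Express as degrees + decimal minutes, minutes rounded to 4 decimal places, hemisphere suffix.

58° 22.8720′ S, 144° 4.5714′ W

Lat: minutes = (58.381200 − 58) × 60 = 22.872000
λ: 144° + 0.076190 × 60 = 144° 4.571400′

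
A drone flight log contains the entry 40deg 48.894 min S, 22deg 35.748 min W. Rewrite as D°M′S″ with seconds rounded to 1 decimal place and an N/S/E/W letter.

φ: fractional minutes 0.89400 × 60 = 53.640″
Longitude: 35.74800′ → 35′ and 0.74800 × 60 = 44.880″

40°48′53.6″ S, 22°35′44.9″ W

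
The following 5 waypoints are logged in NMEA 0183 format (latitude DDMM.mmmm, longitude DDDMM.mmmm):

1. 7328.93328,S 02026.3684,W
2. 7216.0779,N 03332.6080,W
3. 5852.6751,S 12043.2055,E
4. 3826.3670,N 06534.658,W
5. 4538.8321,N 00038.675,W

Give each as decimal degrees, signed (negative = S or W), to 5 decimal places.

1. -73.48222, -20.43947
2. 72.26797, -33.54347
3. -58.87792, 120.72009
4. 38.43945, -65.57763
5. 45.64720, -0.64458

Point 1:
  φ: degrees = first 2 digits = 73, minutes = 28.93328; 73 + 28.93328/60 = 73.482221
  hemisphere S, so the sign is −
  Longitude: split at 3 digits → 020° and 26.3684′; 20 + 26.3684/60 = 20.439473
  hemisphere W, so the sign is −
Point 2:
  φ: split at 2 digits → 72° and 16.0779′; 72 + 16.0779/60 = 72.267965
  N ⇒ keep positive
  λ: split at 3 digits → 033° and 32.608′; 33 + 32.608/60 = 33.543467
  hemisphere W, so the sign is −
Point 3:
  Lat: split at 2 digits → 58° and 52.6751′; 58 + 52.6751/60 = 58.877918
  hemisphere S, so the sign is −
  λ: split at 3 digits → 120° and 43.2055′; 120 + 43.2055/60 = 120.720092
  E → positive
Point 4:
  φ: degrees = first 2 digits = 38, minutes = 26.367; 38 + 26.367/60 = 38.439450
  N ⇒ keep positive
  Lon: split at 3 digits → 065° and 34.658′; 65 + 34.658/60 = 65.577633
  W → negative
Point 5:
  Latitude: split at 2 digits → 45° and 38.8321′; 45 + 38.8321/60 = 45.647202
  N → positive
  Lon: split at 3 digits → 000° and 38.675′; 0 + 38.675/60 = 0.644583
  W ⇒ negate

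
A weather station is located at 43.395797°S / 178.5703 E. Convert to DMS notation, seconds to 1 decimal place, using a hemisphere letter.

43°23′44.9″ S, 178°34′13.1″ E

Lat: 0.395797° → 23.74782′; 0.74782 × 60 = 44.869″
Longitude: whole degrees 178; 34.21800′ → 34′ and 13.080″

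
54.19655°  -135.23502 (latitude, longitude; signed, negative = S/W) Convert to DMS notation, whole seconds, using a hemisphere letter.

54°11′48″ N, 135°14′6″ W

φ: whole degrees 54; 11.79300′ → 11′ and 47.58″
Longitude is negative → W; |value| = 135.235020
Lon: 0.235020° → 14.10120′; 0.10120 × 60 = 6.07″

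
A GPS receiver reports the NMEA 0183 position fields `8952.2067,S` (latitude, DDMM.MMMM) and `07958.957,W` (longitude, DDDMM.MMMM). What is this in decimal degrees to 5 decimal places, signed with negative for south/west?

φ: degrees = first 2 digits = 89, minutes = 52.2067; 89 + 52.2067/60 = 89.870112
hemisphere S, so the sign is −
Lon: degrees = first 3 digits = 79, minutes = 58.957; 79 + 58.957/60 = 79.982617
W ⇒ negate

-89.87011, -79.98262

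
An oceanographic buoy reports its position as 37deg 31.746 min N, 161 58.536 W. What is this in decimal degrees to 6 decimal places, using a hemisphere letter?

Lat: 31.746′ = 0.529100°; total 37.5291000
λ: 161 + 58.536/60 = 161.9756000

37.529100° N, 161.975600° W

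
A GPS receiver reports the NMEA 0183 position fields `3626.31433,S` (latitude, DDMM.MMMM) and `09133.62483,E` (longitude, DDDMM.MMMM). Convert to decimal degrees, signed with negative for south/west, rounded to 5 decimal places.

-36.43857, 91.56041

φ: split at 2 digits → 36° and 26.31433′; 36 + 26.31433/60 = 36.438572
hemisphere S, so the sign is −
Lon: split at 3 digits → 091° and 33.62483′; 91 + 33.62483/60 = 91.560414
E ⇒ keep positive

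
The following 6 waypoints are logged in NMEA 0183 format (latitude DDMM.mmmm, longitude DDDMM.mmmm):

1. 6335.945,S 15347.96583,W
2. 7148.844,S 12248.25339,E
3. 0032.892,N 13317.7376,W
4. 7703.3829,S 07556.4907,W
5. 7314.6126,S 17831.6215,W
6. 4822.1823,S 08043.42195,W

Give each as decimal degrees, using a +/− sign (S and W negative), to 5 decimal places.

1. -63.59908, -153.79943
2. -71.81407, 122.80422
3. 0.54820, -133.29563
4. -77.05638, -75.94151
5. -73.24354, -178.52703
6. -48.36971, -80.72370

Point 1:
  Latitude: split at 2 digits → 63° and 35.945′; 63 + 35.945/60 = 63.599083
  S ⇒ negate
  λ: degrees = first 3 digits = 153, minutes = 47.96583; 153 + 47.96583/60 = 153.799431
  hemisphere W, so the sign is −
Point 2:
  Latitude: split at 2 digits → 71° and 48.844′; 71 + 48.844/60 = 71.814067
  hemisphere S, so the sign is −
  Longitude: split at 3 digits → 122° and 48.25339′; 122 + 48.25339/60 = 122.804223
  E ⇒ keep positive
Point 3:
  φ: split at 2 digits → 00° and 32.892′; 0 + 32.892/60 = 0.548200
  N ⇒ keep positive
  λ: degrees = first 3 digits = 133, minutes = 17.7376; 133 + 17.7376/60 = 133.295627
  W → negative
Point 4:
  φ: split at 2 digits → 77° and 3.3829′; 77 + 3.3829/60 = 77.056382
  S ⇒ negate
  Lon: split at 3 digits → 075° and 56.4907′; 75 + 56.4907/60 = 75.941512
  W → negative
Point 5:
  Latitude: degrees = first 2 digits = 73, minutes = 14.6126; 73 + 14.6126/60 = 73.243543
  hemisphere S, so the sign is −
  Longitude: split at 3 digits → 178° and 31.6215′; 178 + 31.6215/60 = 178.527025
  W ⇒ negate
Point 6:
  φ: split at 2 digits → 48° and 22.1823′; 48 + 22.1823/60 = 48.369705
  S → negative
  λ: split at 3 digits → 080° and 43.42195′; 80 + 43.42195/60 = 80.723699
  hemisphere W, so the sign is −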